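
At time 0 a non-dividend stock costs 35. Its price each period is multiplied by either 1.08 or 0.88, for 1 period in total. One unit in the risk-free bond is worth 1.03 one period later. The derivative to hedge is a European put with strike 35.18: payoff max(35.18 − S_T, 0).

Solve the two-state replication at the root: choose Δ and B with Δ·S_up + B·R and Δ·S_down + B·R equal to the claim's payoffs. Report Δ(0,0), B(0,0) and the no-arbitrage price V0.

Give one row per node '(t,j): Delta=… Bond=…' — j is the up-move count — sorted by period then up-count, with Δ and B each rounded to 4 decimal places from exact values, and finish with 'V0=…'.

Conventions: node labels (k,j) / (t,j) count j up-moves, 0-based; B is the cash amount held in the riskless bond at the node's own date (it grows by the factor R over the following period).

No-arbitrage ⇒ martingale measure with p* = (R−d)/(u−d) = 0.7500.
Payoffs at expiry: V(1,0)=4.3800, V(1,1)=0.0000
Node (0,0) S=35.0000: V=(p*·0.0000+(1−p*)·4.3800)/1.03=1.0631; Δ=(0.0000−4.3800)/(37.8000−30.8000)=-0.6257; B=V−Δ·S=22.9631
As a check, the time-0 holding Δ(0,0)·S0 + B(0,0) comes to 1.0631 — exactly V0.

(0,0): Delta=-0.6257 Bond=22.9631
V0=1.0631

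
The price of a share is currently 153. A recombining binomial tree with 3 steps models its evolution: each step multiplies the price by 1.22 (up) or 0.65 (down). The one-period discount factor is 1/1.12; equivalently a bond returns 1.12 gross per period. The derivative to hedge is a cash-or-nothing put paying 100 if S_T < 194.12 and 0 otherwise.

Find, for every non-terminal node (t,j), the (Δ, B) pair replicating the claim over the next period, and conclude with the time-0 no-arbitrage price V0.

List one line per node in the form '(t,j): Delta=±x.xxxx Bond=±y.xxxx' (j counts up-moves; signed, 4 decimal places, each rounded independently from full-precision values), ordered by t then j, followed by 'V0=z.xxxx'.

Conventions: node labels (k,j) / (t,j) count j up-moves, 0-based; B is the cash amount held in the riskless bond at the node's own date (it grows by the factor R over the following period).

(0,0): Delta=-0.6215 Bond=126.3642
(1,0): Delta=0.0000 Bond=79.7194
(1,1): Delta=-0.6920 Bond=154.6787
(2,0): Delta=0.0000 Bond=89.2857
(2,1): Delta=0.0000 Bond=89.2857
(2,2): Delta=-0.7704 Bond=191.1028
V0=31.2742

Risk-neutral probability p* = (R−d)/(u−d) = (1.12−0.65)/(1.22−0.65) = 0.8246.
Terminal payoffs: V(3,0)=100.0000, V(3,1)=100.0000, V(3,2)=100.0000, V(3,3)=0.0000
  t=2,j=0: stock 64.6425 → up 78.8639 (V=100.0000), down 42.0176 (V=100.0000). Price 89.2857; hedge Δ=0.0000, bond B=89.2857.
  t=2,j=1: stock 121.3290 → up 148.0214 (V=100.0000), down 78.8639 (V=100.0000). Price 89.2857; hedge Δ=0.0000, bond B=89.2857.
  t=2,j=2: stock 227.7252 → up 277.8247 (V=0.0000), down 148.0214 (V=100.0000). Price 15.6642; hedge Δ=-0.7704, bond B=191.1028.
  t=1,j=0: stock 99.4500 → up 121.3290 (V=89.2857), down 64.6425 (V=89.2857). Price 79.7194; hedge Δ=0.0000, bond B=79.7194.
  t=1,j=1: stock 186.6600 → up 227.7252 (V=15.6642), down 121.3290 (V=89.2857). Price 25.5181; hedge Δ=-0.6920, bond B=154.6787.
  t=0,j=0: stock 153.0000 → up 186.6600 (V=25.5181), down 99.4500 (V=79.7194). Price 31.2742; hedge Δ=-0.6215, bond B=126.3642.
Check: Δ(0,0)·S0 + B(0,0) = 31.2742 = V0.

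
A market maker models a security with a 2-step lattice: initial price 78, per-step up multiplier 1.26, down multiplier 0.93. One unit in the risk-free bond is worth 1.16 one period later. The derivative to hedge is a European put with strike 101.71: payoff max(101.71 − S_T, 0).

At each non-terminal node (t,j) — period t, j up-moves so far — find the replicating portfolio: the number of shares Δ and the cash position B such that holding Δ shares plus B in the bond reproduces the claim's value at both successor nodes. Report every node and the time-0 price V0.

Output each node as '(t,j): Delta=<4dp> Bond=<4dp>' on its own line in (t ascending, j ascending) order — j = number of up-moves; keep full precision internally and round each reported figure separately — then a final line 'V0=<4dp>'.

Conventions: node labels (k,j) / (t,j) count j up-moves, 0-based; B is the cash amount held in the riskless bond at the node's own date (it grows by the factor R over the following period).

(0,0): Delta=-0.4836 Bond=43.2942
(1,0): Delta=-1.0000 Bond=87.6810
(1,1): Delta=-0.3179 Bond=33.9344
V0=5.5735

Arbitrage-free pricing uses the up-move probability p* = (R−d)/(u−d) = 0.6970, discounting each step at R = 1.16.
At maturity the claim pays: V(2,0)=34.2478, V(2,1)=10.3096, V(2,2)=0.0000
(1,0): S=72.5400. Δ = (V_up−V_dn)/(S_up−S_dn) = (10.3096−34.2478)/(91.4004−67.4622) = -1.0000. V = [p*·10.3096 + (1−p*)·34.2478]/1.16 = 15.1410. B = V − Δ·S = 87.6810.
(1,1): S=98.2800. Δ = (V_up−V_dn)/(S_up−S_dn) = (0.0000−10.3096)/(123.8328−91.4004) = -0.3179. V = [p*·0.0000 + (1−p*)·10.3096]/1.16 = 2.6932. B = V − Δ·S = 33.9344.
(0,0): S=78.0000. Δ = (V_up−V_dn)/(S_up−S_dn) = (2.6932−15.1410)/(98.2800−72.5400) = -0.4836. V = [p*·2.6932 + (1−p*)·15.1410]/1.16 = 5.5735. B = V − Δ·S = 43.2942.
Check: Δ(0,0)·S0 + B(0,0) = 5.5735 = V0.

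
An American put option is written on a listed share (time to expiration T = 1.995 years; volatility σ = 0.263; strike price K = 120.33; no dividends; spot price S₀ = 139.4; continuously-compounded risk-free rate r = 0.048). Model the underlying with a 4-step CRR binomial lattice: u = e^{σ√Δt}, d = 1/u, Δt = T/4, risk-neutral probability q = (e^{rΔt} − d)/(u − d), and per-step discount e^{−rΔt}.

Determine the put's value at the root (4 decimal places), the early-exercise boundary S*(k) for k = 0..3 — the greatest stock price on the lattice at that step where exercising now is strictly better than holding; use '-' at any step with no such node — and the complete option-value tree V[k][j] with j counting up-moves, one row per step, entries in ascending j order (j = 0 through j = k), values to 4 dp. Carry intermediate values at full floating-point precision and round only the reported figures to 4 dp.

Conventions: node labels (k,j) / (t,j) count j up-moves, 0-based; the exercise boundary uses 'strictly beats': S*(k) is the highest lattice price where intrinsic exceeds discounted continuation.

price = 8.0195
boundary = - - - 79.8491
tree:
8.0195
14.3552 2.5118
24.7838 5.3435 0.0000
40.4809 11.3677 0.0000 0.0000
54.0160 24.1834 0.0000 0.0000 0.0000

Δt=0.49875, u=1.20410, d=0.83049, q=0.51855, disc=e^(-rΔt)=0.97634
k=4 terminal: V=max(K-S,0) → 54.0160 24.1834 0.0000 0.0000 0.0000
k=3: j=0 S=79.8491 intr=40.4809 cont=37.6345 V=40.4809[EX]; j=1 S=115.7706 intr=4.5594 cont=11.3677 V=11.3677[hold]; j=2 S=167.8522 intr=0.0000 cont=0.0000 V=0.0000[hold]; j=3 S=243.3637 intr=0.0000 cont=0.0000 V=0.0000[hold]  S*(3)=79.8491
k=2: j=0 S=96.1466 intr=24.1834 cont=24.7838 V=24.7838[hold]; j=1 S=139.4000 intr=0.0000 cont=5.3435 V=5.3435[hold]; j=2 S=202.1117 intr=0.0000 cont=0.0000 V=0.0000[hold]  S*(2)=-
k=1: j=0 S=115.7706 intr=4.5594 cont=14.3552 V=14.3552[hold]; j=1 S=167.8522 intr=0.0000 cont=2.5118 V=2.5118[hold]  S*(1)=-
k=0: j=0 S=139.4000 intr=0.0000 cont=8.0195 V=8.0195[hold]  S*(0)=-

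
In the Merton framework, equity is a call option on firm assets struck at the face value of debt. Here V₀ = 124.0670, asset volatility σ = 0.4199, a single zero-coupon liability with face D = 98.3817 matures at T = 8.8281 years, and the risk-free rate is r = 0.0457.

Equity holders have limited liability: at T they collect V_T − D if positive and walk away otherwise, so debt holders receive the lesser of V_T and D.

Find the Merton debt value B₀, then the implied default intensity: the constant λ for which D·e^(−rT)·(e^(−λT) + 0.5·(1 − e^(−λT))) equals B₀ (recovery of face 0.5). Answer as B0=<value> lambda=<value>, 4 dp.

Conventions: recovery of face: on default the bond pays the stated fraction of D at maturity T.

Apply the equity-as-call identities (strike 98.3817, horizon 8.8281 years):
d₁ = [ln(V₀/D) + (r + σ²/2)T] / (σ√T)
   = [ln(124.0670/98.3817) + (0.0457 + 0.5·0.4199²)·8.8281] / (0.4199·√8.8281)
   = [0.231967 + 1.181712] / 1.247612 = 1.133108
d₂ = d₁ − σ√T = 1.133108 − 1.247612 = -0.114504
N(d₁) = 0.871416,  N(d₂) = 0.454419,  e^(−rT) = 0.668015
E₀ = V₀·N(d₁) − D·e^(−rT)·N(d₂)
   = 124.0670·0.871416 − 98.3817·0.668015·0.454419 = 78.249264
B₀ = V₀ − E₀ = 124.0670 − 78.249264 = 45.817736
e^(−λT) = (B₀·e^(rT)/D − 0.5)/(1 − 0.5) = (45.8177·1.496972/98.3817 − 0.5)/0.5 = 0.39432025
λ = −ln(0.39432025)/8.8281 = 0.105412

B0=45.8177 lambda=0.1054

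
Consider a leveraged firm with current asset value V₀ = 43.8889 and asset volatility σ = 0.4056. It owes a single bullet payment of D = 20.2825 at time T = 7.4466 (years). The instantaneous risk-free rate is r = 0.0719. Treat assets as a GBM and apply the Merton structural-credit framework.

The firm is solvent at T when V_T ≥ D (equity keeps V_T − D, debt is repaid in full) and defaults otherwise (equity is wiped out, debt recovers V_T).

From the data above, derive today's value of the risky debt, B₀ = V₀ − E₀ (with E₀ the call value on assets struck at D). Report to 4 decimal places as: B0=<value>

B0=10.5437

Work the structural quantities from V₀ = 43.8889 against face 20.2825:
d₁ = [ln(V₀/D) + (r + σ²/2)T] / (σ√T)
   = [ln(43.8889/20.2825) + (0.0719 + 0.5·0.4056²)·7.4466] / (0.4056·√7.4466)
   = [0.771903 + 1.147936] / 1.106820 = 1.734554
d₂ = d₁ − σ√T = 1.734554 − 1.106820 = 0.627734
N(d₁) = 0.958590,  N(d₂) = 0.734911,  e^(−rT) = 0.585429
E₀ = V₀·N(d₁) − D·e^(−rT)·N(d₂)
   = 43.8889·0.958590 − 20.2825·0.585429·0.734911 = 33.345160
B₀ = V₀ − E₀ = 43.8889 − 33.345160 = 10.543740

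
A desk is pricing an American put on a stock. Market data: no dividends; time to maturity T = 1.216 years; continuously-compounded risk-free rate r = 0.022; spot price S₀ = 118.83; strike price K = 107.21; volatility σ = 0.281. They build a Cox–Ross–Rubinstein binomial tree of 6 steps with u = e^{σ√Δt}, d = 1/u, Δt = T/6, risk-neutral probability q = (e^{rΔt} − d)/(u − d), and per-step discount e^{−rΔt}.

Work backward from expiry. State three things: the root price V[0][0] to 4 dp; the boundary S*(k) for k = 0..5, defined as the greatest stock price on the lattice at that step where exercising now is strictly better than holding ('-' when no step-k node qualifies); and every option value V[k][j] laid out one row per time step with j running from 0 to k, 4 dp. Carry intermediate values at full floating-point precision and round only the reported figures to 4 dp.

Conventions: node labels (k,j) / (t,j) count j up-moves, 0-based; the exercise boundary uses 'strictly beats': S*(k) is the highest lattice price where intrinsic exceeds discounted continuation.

Δt=0.20267  u=1.13485  d=0.88117  q=0.48603  discount=0.99555
step 6 (expiry): payoffs max(K−S,0) = 51.5823 35.5677 14.9427 0.0000 0.0000 0.0000 0.0000
step 5: (k=5,j=0): S=63.1292, K−S=44.0808, hold=43.6038 ⇒ V=44.0808 exercise | (k=5,j=1): S=81.3034, K−S=25.9066, hold=25.4297 ⇒ V=25.9066 exercise | (k=5,j=2): S=104.7097, K−S=2.5003, hold=7.6459 ⇒ V=7.6459 continue | (k=5,j=3): S=134.8544, K−S=0.0000, hold=0.0000 ⇒ V=0.0000 continue | (k=5,j=4): S=173.6775, K−S=0.0000, hold=0.0000 ⇒ V=0.0000 continue | (k=5,j=5): S=223.6772, K−S=0.0000, hold=0.0000 ⇒ V=0.0000 continue  boundary S*=81.3034
step 4: (k=4,j=0): S=71.6423, K−S=35.5677, hold=35.0907 ⇒ V=35.5677 exercise | (k=4,j=1): S=92.2673, K−S=14.9427, hold=16.9556 ⇒ V=16.9556 continue | (k=4,j=2): S=118.8300, K−S=0.0000, hold=3.9123 ⇒ V=3.9123 continue | (k=4,j=3): S=153.0398, K−S=0.0000, hold=0.0000 ⇒ V=0.0000 continue | (k=4,j=4): S=197.0982, K−S=0.0000, hold=0.0000 ⇒ V=0.0000 continue  boundary S*=71.6423
step 3: (k=3,j=0): S=81.3034, K−S=25.9066, hold=26.4036 ⇒ V=26.4036 continue | (k=3,j=1): S=104.7097, K−S=2.5003, hold=10.5689 ⇒ V=10.5689 continue | (k=3,j=2): S=134.8544, K−S=0.0000, hold=2.0018 ⇒ V=2.0018 continue | (k=3,j=3): S=173.6775, K−S=0.0000, hold=0.0000 ⇒ V=0.0000 continue  boundary S*=-
step 2: (k=2,j=0): S=92.2673, K−S=14.9427, hold=18.6242 ⇒ V=18.6242 continue | (k=2,j=1): S=118.8300, K−S=0.0000, hold=6.3765 ⇒ V=6.3765 continue | (k=2,j=2): S=153.0398, K−S=0.0000, hold=1.0243 ⇒ V=1.0243 continue  boundary S*=-
step 1: (k=1,j=0): S=104.7097, K−S=2.5003, hold=12.6151 ⇒ V=12.6151 continue | (k=1,j=1): S=134.8544, K−S=0.0000, hold=3.7584 ⇒ V=3.7584 continue  boundary S*=-
step 0: (k=0,j=0): S=118.8300, K−S=0.0000, hold=8.2735 ⇒ V=8.2735 continue  boundary S*=-

price = 8.2735
boundary = - - - - 71.6423 81.3034
tree:
8.2735
12.6151 3.7584
18.6242 6.3765 1.0243
26.4036 10.5689 2.0018 0.0000
35.5677 16.9556 3.9123 0.0000 0.0000
44.0808 25.9066 7.6459 0.0000 0.0000 0.0000
51.5823 35.5677 14.9427 0.0000 0.0000 0.0000 0.0000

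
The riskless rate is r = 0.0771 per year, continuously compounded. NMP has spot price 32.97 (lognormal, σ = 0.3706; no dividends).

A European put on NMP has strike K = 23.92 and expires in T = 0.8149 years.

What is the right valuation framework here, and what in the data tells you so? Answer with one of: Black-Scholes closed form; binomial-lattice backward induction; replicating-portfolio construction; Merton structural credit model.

Key observation: with NMP following a GBM at constant σ and r, the European put struck at 23.92 prices in closed form — nothing here needs a stepwise model or a balance sheet.

framework: Black-Scholes closed form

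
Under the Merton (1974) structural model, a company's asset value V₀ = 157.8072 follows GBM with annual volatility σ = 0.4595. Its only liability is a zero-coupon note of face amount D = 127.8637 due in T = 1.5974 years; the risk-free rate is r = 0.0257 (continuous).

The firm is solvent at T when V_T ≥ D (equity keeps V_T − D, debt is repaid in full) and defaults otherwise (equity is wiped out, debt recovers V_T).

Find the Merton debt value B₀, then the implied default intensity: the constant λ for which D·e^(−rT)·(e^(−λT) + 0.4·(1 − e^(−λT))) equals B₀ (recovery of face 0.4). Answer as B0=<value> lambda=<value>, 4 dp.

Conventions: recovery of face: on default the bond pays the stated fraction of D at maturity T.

B0=105.3605 lambda=0.1683

Equity is a call on the firm's assets struck at D = 127.8637:
d₁ = [ln(V₀/D) + (r + σ²/2)T] / (σ√T)
   = [ln(157.8072/127.8637) + (0.0257 + 0.5·0.4595²)·1.5974] / (0.4595·√1.5974)
   = [0.210409 + 0.209691] / 0.580754 = 0.723370
d₂ = d₁ − σ√T = 0.723370 − 0.580754 = 0.142616
N(d₁) = 0.765274,  N(d₂) = 0.556703,  e^(−rT) = 0.959778
E₀ = V₀·N(d₁) − D·e^(−rT)·N(d₂)
   = 157.8072·0.765274 − 127.8637·0.959778·0.556703 = 52.446651
B₀ = V₀ − E₀ = 157.8072 − 52.446651 = 105.360549
e^(−λT) = (B₀·e^(rT)/D − 0.4)/(1 − 0.4) = (105.3605·1.041908/127.8637 − 0.4)/0.6 = 0.76423067
λ = −ln(0.76423067)/1.5974 = 0.168327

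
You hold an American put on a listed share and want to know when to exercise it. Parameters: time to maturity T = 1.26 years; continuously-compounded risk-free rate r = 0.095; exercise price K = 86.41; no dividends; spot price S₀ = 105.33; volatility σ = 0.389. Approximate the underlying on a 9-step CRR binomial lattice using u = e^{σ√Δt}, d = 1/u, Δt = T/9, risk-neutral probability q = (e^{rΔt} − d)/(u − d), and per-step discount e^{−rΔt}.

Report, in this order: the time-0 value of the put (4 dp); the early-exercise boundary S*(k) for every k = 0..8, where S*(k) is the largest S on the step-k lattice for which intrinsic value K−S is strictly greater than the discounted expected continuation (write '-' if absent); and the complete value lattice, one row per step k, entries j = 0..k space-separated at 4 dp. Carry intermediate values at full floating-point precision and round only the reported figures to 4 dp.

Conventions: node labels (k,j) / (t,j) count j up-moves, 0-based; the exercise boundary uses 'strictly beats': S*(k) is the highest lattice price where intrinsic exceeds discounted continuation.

Δt=0.14000, u=1.15668, d=0.86455, q=0.50951, disc=e^(-rΔt)=0.98679
k=9 terminal: V=max(K-S,0) → 57.9886 48.3850 35.5363 18.3461 0.0000 0.0000 0.0000 0.0000 0.0000 0.0000
k=8: j=0 S=32.8744 intr=53.5356 cont=52.3939 V=53.5356[EX]; j=1 S=43.9827 intr=42.4273 cont=41.2857 V=42.4273[EX]; j=2 S=58.8444 intr=27.5656 cont=26.4240 V=27.5656[EX]; j=3 S=78.7279 intr=7.6821 cont=8.8797 V=8.8797[hold]; j=4 S=105.3300 intr=0.0000 cont=0.0000 V=0.0000[hold]; j=5 S=140.9210 intr=0.0000 cont=0.0000 V=0.0000[hold]; j=6 S=188.5381 intr=0.0000 cont=0.0000 V=0.0000[hold]; j=7 S=252.2451 intr=0.0000 cont=0.0000 V=0.0000[hold]; j=8 S=337.4786 intr=0.0000 cont=0.0000 V=0.0000[hold]  S*(8)=58.8444
k=7: j=0 S=38.0250 intr=48.3850 cont=47.2433 V=48.3850[EX]; j=1 S=50.8737 intr=35.5363 cont=34.3947 V=35.5363[EX]; j=2 S=68.0639 intr=18.3461 cont=17.8066 V=18.3461[EX]; j=3 S=91.0627 intr=0.0000 cont=4.2979 V=4.2979[hold]; j=4 S=121.8327 intr=0.0000 cont=0.0000 V=0.0000[hold]; j=5 S=162.9999 intr=0.0000 cont=0.0000 V=0.0000[hold]; j=6 S=218.0775 intr=0.0000 cont=0.0000 V=0.0000[hold]; j=7 S=291.7658 intr=0.0000 cont=0.0000 V=0.0000[hold]  S*(7)=68.0639
k=6: j=0 S=43.9827 intr=42.4273 cont=41.2857 V=42.4273[EX]; j=1 S=58.8444 intr=27.5656 cont=26.4240 V=27.5656[EX]; j=2 S=78.7279 intr=7.6821 cont=11.0406 V=11.0406[hold]; j=3 S=105.3300 intr=0.0000 cont=2.0802 V=2.0802[hold]; j=4 S=140.9210 intr=0.0000 cont=0.0000 V=0.0000[hold]; j=5 S=188.5381 intr=0.0000 cont=0.0000 V=0.0000[hold]; j=6 S=252.2451 intr=0.0000 cont=0.0000 V=0.0000[hold]  S*(6)=58.8444
k=5: j=0 S=50.8737 intr=35.5363 cont=34.3947 V=35.5363[EX]; j=1 S=68.0639 intr=18.3461 cont=18.8930 V=18.8930[hold]; j=2 S=91.0627 intr=0.0000 cont=6.3897 V=6.3897[hold]; j=3 S=121.8327 intr=0.0000 cont=1.0069 V=1.0069[hold]; j=4 S=162.9999 intr=0.0000 cont=0.0000 V=0.0000[hold]; j=5 S=218.0775 intr=0.0000 cont=0.0000 V=0.0000[hold]  S*(5)=50.8737
k=4: j=0 S=58.8444 intr=27.5656 cont=26.6990 V=27.5656[EX]; j=1 S=78.7279 intr=7.6821 cont=12.3570 V=12.3570[hold]; j=2 S=105.3300 intr=0.0000 cont=3.5989 V=3.5989[hold]; j=3 S=140.9210 intr=0.0000 cont=0.4873 V=0.4873[hold]; j=4 S=188.5381 intr=0.0000 cont=0.0000 V=0.0000[hold]  S*(4)=58.8444
k=3: j=0 S=68.0639 intr=18.3461 cont=19.5549 V=19.5549[hold]; j=1 S=91.0627 intr=0.0000 cont=7.7904 V=7.7904[hold]; j=2 S=121.8327 intr=0.0000 cont=1.9869 V=1.9869[hold]; j=3 S=162.9999 intr=0.0000 cont=0.2359 V=0.2359[hold]  S*(3)=-
k=2: j=0 S=78.7279 intr=7.6821 cont=13.3816 V=13.3816[hold]; j=1 S=105.3300 intr=0.0000 cont=4.7696 V=4.7696[hold]; j=2 S=140.9210 intr=0.0000 cont=1.0803 V=1.0803[hold]  S*(2)=-
k=1: j=0 S=91.0627 intr=0.0000 cont=8.8749 V=8.8749[hold]; j=1 S=121.8327 intr=0.0000 cont=2.8517 V=2.8517[hold]  S*(1)=-
k=0: j=0 S=105.3300 intr=0.0000 cont=5.7293 V=5.7293[hold]  S*(0)=-

price = 5.7293
boundary = - - - - 58.8444 50.8737 58.8444 68.0639 58.8444
tree:
5.7293
8.8749 2.8517
13.3816 4.7696 1.0803
19.5549 7.7904 1.9869 0.2359
27.5656 12.3570 3.5989 0.4873 0.0000
35.5363 18.8930 6.3897 1.0069 0.0000 0.0000
42.4273 27.5656 11.0406 2.0802 0.0000 0.0000 0.0000
48.3850 35.5363 18.3461 4.2979 0.0000 0.0000 0.0000 0.0000
53.5356 42.4273 27.5656 8.8797 0.0000 0.0000 0.0000 0.0000 0.0000
57.9886 48.3850 35.5363 18.3461 0.0000 0.0000 0.0000 0.0000 0.0000 0.0000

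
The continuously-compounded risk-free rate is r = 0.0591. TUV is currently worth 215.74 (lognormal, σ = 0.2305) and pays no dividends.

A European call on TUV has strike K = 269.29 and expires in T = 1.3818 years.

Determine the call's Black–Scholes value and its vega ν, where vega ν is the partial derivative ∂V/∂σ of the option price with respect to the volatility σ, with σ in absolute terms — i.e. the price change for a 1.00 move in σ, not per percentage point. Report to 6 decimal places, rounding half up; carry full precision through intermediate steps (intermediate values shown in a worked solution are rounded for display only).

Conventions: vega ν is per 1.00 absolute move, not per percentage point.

price = 12.020613
ν = 94.075150

σ√T = 0.2305·√1.3818 = 0.270953
d₁ = (ln(S/K) + (r+σ²/2)T) / (σ√T) = (ln(215.74/269.29) + (0.0591+0.2305²/2)·1.3818) / 0.270953 = (-0.221715 + 0.118372) / 0.270953 = -0.381405
d₂ = d₁ − σ√T = -0.381405 − 0.270953 = -0.652358
e^{−rT} = 0.921581
N(d₁) = 0.351451,  N(d₂) = 0.257085
Call price V = S·N(d₁) − K·e^{−rT}·N(d₂) = 75.822092 − 63.801480 = 12.020613
φ(d₁) = (1/√(2π))·e^{−d₁²/2} = 0.370955
ν = S·φ(d₁)·√T = 94.075150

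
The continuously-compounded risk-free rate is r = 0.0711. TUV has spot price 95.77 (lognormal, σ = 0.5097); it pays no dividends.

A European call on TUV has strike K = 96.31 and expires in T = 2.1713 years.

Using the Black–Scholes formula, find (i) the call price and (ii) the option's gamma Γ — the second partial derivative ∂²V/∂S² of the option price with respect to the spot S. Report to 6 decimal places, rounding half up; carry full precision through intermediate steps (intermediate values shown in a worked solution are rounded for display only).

σ√T = 0.5097·√2.1713 = 0.751060
d₁ = (ln(S/K) + (r+σ²/2)T) / (σ√T) = (ln(95.77/96.31) + (0.0711+0.5097²/2)·2.1713) / 0.751060 = (-0.005623 + 0.436425) / 0.751060 = 0.573592
d₂ = d₁ − σ√T = 0.573592 − 0.751060 = -0.177467
e^{−rT} = 0.856947
N(d₁) = 0.716878,  N(d₂) = 0.429571
Call price V = S·N(d₁) − K·e^{−rT}·N(d₂) = 68.655422 − 35.453556 = 33.201866
φ(d₁) = (1/√(2π))·e^{−d₁²/2} = 0.338428
Γ = φ(d₁) / (S·σ·√T) = 0.004705

price = 33.201866
Γ = 0.004705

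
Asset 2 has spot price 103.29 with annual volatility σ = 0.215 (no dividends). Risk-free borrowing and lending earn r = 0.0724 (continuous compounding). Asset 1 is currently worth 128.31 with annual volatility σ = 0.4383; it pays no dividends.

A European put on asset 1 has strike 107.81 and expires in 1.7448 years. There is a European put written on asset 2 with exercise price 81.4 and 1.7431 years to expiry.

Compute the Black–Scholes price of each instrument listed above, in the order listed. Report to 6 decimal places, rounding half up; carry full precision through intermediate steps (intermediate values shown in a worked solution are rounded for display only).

price(asset 1 put K=107.81) = 12.014445
price(asset 2 put K=81.4) = 1.143882

[asset 1 put K=107.81]
σ√T = 0.4383·√1.7448 = 0.578954
d₁ = (ln(S/K) + (r+σ²/2)T) / (σ√T) = (ln(128.31/107.81) + (0.0724+0.4383²/2)·1.7448) / 0.578954 = (0.174079 + 0.293918) / 0.578954 = 0.808348
d₂ = d₁ − σ√T = 0.808348 − 0.578954 = 0.229393
e^{−rT} = 0.881330
N(−d₁) = 0.209445,  N(−d₂) = 0.409282
price = K·e^{−rT}·N(−d₂) − S·N(−d₁) = 38.888363 − 26.873919 = 12.014445
[asset 2 put K=81.4]
σ√T = 0.215·√1.7431 = 0.283857
d₁ = (ln(S/K) + (r+σ²/2)T) / (σ√T) = (ln(103.29/81.4) + (0.0724+0.215²/2)·1.7431) / 0.283857 = (0.238165 + 0.166488) / 0.283857 = 1.425553
d₂ = d₁ − σ√T = 1.425553 − 0.283857 = 1.141696
e^{−rT} = 0.881438
N(−d₁) = 0.076999,  N(−d₂) = 0.126790
price = K·e^{−rT}·N(−d₂) − S·N(−d₁) = 9.097082 − 7.953200 = 1.143882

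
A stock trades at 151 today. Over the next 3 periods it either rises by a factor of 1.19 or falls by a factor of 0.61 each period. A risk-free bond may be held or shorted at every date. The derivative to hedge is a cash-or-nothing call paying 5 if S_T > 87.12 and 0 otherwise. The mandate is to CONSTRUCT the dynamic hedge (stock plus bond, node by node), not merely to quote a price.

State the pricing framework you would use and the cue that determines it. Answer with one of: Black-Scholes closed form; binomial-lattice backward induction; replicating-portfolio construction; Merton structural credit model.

framework: replicating-portfolio construction

Key observation: since the answer must list Δ and B at each node of the 1.19/0.61 lattice on 151, the replicating-portfolio method — solving the two-state system at every node — is the one that applies.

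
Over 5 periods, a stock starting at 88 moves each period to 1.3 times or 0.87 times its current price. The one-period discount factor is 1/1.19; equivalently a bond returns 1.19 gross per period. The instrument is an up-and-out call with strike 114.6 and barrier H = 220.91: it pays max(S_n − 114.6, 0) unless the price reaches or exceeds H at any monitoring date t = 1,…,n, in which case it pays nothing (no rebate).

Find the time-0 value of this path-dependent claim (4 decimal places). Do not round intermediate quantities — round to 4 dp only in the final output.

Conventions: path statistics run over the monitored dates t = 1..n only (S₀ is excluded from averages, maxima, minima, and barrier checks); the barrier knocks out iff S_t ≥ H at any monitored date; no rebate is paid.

price = 17.2727

Set p* = 0.7442 (from d < R < u); the path-dependent value is the discounted p*-expectation over all price paths.
Enumerate all 2^5 = 32 price paths (U = up ×1.3, D = down ×0.87); each path with k up-moves has probability p*^k·(1−p*)^(5−k).
DDDDD: M=76.5600, payoff=0.0000, prob=0.001096
UDDDD: M=114.4000, payoff=0.0000, prob=0.003187
DUDDD: M=99.5280, payoff=0.0000, prob=0.003187
UUDDD: M=148.7200, payoff=0.0000, prob=0.009271
DDUDD: M=86.5894, payoff=0.0000, prob=0.003187
UDUDD: M=129.3864, payoff=0.0000, prob=0.009271
DUUDD: M=129.3864, payoff=0.0000, prob=0.009271
UUUDD: M=193.3360, payoff=31.7360, prob=0.026971
DDDUD: M=76.5600, payoff=0.0000, prob=0.003187
UDDUD: M=114.4000, payoff=0.0000, prob=0.009271
DUDUD: M=112.5662, payoff=0.0000, prob=0.009271
UUDUD: M=168.2023, payoff=31.7360, prob=0.026971
DDUUD: M=112.5662, payoff=0.0000, prob=0.009271
UDUUD: M=168.2023, payoff=31.7360, prob=0.026971
DUUUD: M=168.2023, payoff=31.7360, prob=0.026971
UUUUD: M=251.3368, payoff=0.0000, prob=0.078460
DDDDU: M=76.5600, payoff=0.0000, prob=0.003187
UDDDU: M=114.4000, payoff=0.0000, prob=0.009271
DUDDU: M=99.5280, payoff=0.0000, prob=0.009271
UUDDU: M=148.7200, payoff=31.7360, prob=0.026971
DDUDU: M=97.9326, payoff=0.0000, prob=0.009271
UDUDU: M=146.3360, payoff=31.7360, prob=0.026971
DUUDU: M=146.3360, payoff=31.7360, prob=0.026971
UUUDU: M=218.6630, payoff=104.0630, prob=0.078460
DDDUU: M=97.9326, payoff=0.0000, prob=0.009271
UDDUU: M=146.3360, payoff=31.7360, prob=0.026971
DUDUU: M=146.3360, payoff=31.7360, prob=0.026971
UUDUU: M=218.6630, payoff=104.0630, prob=0.078460
DDUUU: M=146.3360, payoff=31.7360, prob=0.026971
UDUUU: M=218.6630, payoff=104.0630, prob=0.078460
DUUUU: M=218.6630, payoff=104.0630, prob=0.078460
UUUUU: M=326.7378, payoff=0.0000, prob=0.228248
Price = Σ prob·payoff / R^5 = 41.218731 / 2.386354 = 17.2727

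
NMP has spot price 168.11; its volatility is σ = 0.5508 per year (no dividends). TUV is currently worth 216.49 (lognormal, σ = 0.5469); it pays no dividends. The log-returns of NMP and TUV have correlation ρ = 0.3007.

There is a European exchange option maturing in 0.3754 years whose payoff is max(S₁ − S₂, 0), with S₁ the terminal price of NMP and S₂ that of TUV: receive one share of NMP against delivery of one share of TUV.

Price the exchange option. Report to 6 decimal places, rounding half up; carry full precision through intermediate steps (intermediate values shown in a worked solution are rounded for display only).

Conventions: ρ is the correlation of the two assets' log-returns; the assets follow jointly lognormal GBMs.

exchange price = 11.934897

σ_eff = √(σ₁² + σ₂² − 2ρσ₁σ₂) = √(0.5508² + 0.5469² − 2·0.3007·0.5508·0.5469) = 0.649091
d₁ = (ln(S₁/S₂) + (q₂ − q₁ + σ_eff²/2)T) / (σ_eff√T) = (ln(168.11/216.49) + (0.0 − 0.0 + 0.210660)·0.3754) / 0.397697 = -0.437127
d₂ = d₁ − σ_eff√T = -0.437127 − 0.397697 = -0.834824
N(d₁) = 0.331010,  N(d₂) = 0.201908
V = S₁·e^{−q₁T}·N(d₁) − S₂·e^{−q₂T}·N(d₂) = 55.646025 − 43.711129 = 11.934897
Key observation: the rate r is irrelevant here: denominating values in TUV turns the exchange into a ratio option on S₁/S₂, and discounting at r drops out.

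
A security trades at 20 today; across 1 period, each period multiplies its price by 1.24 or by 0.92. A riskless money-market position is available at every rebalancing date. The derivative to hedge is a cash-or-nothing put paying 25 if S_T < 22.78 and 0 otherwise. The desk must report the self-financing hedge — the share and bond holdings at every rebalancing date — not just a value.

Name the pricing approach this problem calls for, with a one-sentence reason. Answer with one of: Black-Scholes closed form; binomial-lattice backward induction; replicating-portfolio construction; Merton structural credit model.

Key observation: a price alone would not answer the question — the per-node share/bond construction on the spot-20, 1.24/0.92 tree is required, and only the replicating-portfolio method yields it.

framework: replicating-portfolio construction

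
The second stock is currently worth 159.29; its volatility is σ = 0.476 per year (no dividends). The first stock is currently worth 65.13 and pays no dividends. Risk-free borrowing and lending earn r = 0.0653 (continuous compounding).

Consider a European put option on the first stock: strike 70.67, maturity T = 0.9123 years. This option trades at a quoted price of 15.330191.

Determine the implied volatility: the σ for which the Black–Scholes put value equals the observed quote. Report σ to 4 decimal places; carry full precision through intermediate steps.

sigma = 0.5892

At σ = 0.5892 the Black–Scholes value reproduces the quote:
σ√T = 0.5892·√0.9123 = 0.562771
d₁ = (ln(S/K) + (r+σ²/2)T) / (σ√T) = (ln(65.13/70.67) + (0.0653+0.5892²/2)·0.9123) / 0.562771 = (-0.081636 + 0.217929) / 0.562771 = 0.242182
d₂ = d₁ − σ√T = 0.242182 − 0.562771 = -0.320589
e^{−rT} = 0.942167
N(−d₁) = 0.404320,  N(−d₂) = 0.625739
V = K·e^{−rT}·N(−d₂) − S·N(−d₁) = 41.663531 − 26.333341 = 15.330191 (equal to the quote); since ∂V/∂σ > 0 for all σ, the implied volatility is unique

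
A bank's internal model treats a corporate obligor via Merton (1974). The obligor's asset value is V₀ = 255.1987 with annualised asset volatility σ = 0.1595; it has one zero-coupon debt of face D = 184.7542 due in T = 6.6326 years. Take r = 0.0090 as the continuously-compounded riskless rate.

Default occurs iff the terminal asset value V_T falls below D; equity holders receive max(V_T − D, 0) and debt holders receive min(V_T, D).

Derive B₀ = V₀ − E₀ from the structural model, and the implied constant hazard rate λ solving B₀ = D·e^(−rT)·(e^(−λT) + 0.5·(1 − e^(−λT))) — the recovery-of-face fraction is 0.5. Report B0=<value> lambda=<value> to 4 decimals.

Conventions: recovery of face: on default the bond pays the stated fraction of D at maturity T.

Work the structural quantities from V₀ = 255.1987 against face 184.7542:
d₁ = [ln(V₀/D) + (r + σ²/2)T] / (σ√T)
   = [ln(255.1987/184.7542) + (0.0090 + 0.5·0.1595²)·6.6326] / (0.1595·√6.6326)
   = [0.323016 + 0.144061] / 0.410774 = 1.137067
d₂ = d₁ − σ√T = 1.137067 − 0.410774 = 0.726293
N(d₁) = 0.872245,  N(d₂) = 0.766170,  e^(−rT) = 0.942053
E₀ = V₀·N(d₁) − D·e^(−rT)·N(d₂)
   = 255.1987·0.872245 − 184.7542·0.942053·0.766170 = 89.245072
B₀ = V₀ − E₀ = 255.1987 − 89.245072 = 165.953628
e^(−λT) = (B₀·e^(rT)/D − 0.5)/(1 − 0.5) = (165.9536·1.061511/184.7542 − 0.5)/0.5 = 0.90698320
λ = −ln(0.90698320)/6.6326 = 0.014720

B0=165.9536 lambda=0.0147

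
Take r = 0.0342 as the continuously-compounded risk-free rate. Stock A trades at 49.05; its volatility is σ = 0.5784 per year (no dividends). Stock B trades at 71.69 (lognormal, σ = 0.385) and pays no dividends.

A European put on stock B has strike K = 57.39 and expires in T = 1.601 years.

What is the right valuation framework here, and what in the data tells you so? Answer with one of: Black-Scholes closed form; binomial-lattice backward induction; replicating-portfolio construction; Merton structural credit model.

framework: Black-Scholes closed form

Key observation: everything needed for the exact continuous-time valuation of the European put on stock B (strike 57.39) is given, and no feature rules the closed form out.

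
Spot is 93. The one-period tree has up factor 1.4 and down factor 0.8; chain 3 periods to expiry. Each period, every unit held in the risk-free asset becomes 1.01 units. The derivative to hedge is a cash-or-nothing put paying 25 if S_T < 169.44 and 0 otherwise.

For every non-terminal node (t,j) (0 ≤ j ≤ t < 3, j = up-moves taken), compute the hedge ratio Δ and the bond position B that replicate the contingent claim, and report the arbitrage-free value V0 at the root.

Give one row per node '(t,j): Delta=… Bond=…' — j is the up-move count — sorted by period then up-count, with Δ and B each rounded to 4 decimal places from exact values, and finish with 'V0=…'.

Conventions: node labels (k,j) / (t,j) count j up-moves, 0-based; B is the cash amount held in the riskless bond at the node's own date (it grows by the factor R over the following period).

Risk-neutral probability p* = (R−d)/(u−d) = (1.01−0.8)/(1.4−0.8) = 0.3500.
At maturity the claim pays: V(3,0)=25.0000, V(3,1)=25.0000, V(3,2)=25.0000, V(3,3)=0.0000
  t=2,j=0: stock 59.5200 → up 83.3280 (V=25.0000), down 47.6160 (V=25.0000). Price 24.7525; hedge Δ=0.0000, bond B=24.7525.
  t=2,j=1: stock 104.1600 → up 145.8240 (V=25.0000), down 83.3280 (V=25.0000). Price 24.7525; hedge Δ=0.0000, bond B=24.7525.
  t=2,j=2: stock 182.2800 → up 255.1920 (V=0.0000), down 145.8240 (V=25.0000). Price 16.0891; hedge Δ=-0.2286, bond B=57.7558.
  t=1,j=0: stock 74.4000 → up 104.1600 (V=24.7525), down 59.5200 (V=24.7525). Price 24.5074; hedge Δ=0.0000, bond B=24.5074.
  t=1,j=1: stock 130.2000 → up 182.2800 (V=16.0891), down 104.1600 (V=24.7525). Price 21.5052; hedge Δ=-0.1109, bond B=35.9442.
  t=0,j=0: stock 93.0000 → up 130.2000 (V=21.5052), down 74.4000 (V=24.5074). Price 23.2244; hedge Δ=-0.0538, bond B=28.2280.
As a check, the time-0 holding Δ(0,0)·S0 + B(0,0) comes to 23.2244 — exactly V0.

(0,0): Delta=-0.0538 Bond=28.2280
(1,0): Delta=0.0000 Bond=24.5074
(1,1): Delta=-0.1109 Bond=35.9442
(2,0): Delta=0.0000 Bond=24.7525
(2,1): Delta=0.0000 Bond=24.7525
(2,2): Delta=-0.2286 Bond=57.7558
V0=23.2244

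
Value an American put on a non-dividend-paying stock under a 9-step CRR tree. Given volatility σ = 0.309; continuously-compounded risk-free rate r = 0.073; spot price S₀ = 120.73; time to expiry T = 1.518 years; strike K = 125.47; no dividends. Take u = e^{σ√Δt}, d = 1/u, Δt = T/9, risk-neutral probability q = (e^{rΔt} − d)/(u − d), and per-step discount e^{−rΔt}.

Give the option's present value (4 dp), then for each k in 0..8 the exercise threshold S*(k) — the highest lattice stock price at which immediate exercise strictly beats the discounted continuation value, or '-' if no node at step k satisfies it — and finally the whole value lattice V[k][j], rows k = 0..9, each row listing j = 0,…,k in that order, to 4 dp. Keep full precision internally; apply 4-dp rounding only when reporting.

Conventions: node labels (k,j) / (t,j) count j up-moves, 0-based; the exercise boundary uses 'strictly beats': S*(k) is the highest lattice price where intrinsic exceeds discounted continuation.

Δt=0.16867  u=1.13531  d=0.88082  q=0.51700  discount=0.98776
step 9 (expiry): payoffs max(K−S,0) = 86.9404 75.8083 61.4600 42.9660 19.1287 0.0000 0.0000 0.0000 0.0000 0.0000
step 8: (k=8,j=0): S=43.7429, K−S=81.7271, hold=80.1917 ⇒ V=81.7271 exercise | (k=8,j=1): S=56.3812, K−S=69.0888, hold=67.5534 ⇒ V=69.0888 exercise | (k=8,j=2): S=72.6711, K−S=52.7989, hold=51.2635 ⇒ V=52.7989 exercise | (k=8,j=3): S=93.6674, K−S=31.8026, hold=30.2672 ⇒ V=31.8026 exercise | (k=8,j=4): S=120.7300, K−S=4.7400, hold=9.1262 ⇒ V=9.1262 continue | (k=8,j=5): S=155.6116, K−S=0.0000, hold=0.0000 ⇒ V=0.0000 continue | (k=8,j=6): S=200.5714, K−S=0.0000, hold=0.0000 ⇒ V=0.0000 continue | (k=8,j=7): S=258.5210, K−S=0.0000, hold=0.0000 ⇒ V=0.0000 continue | (k=8,j=8): S=333.2135, K−S=0.0000, hold=0.0000 ⇒ V=0.0000 continue  boundary S*=93.6674
step 7: (k=7,j=0): S=49.6617, K−S=75.8083, hold=74.2729 ⇒ V=75.8083 exercise | (k=7,j=1): S=64.0100, K−S=61.4600, hold=59.9246 ⇒ V=61.4600 exercise | (k=7,j=2): S=82.5040, K−S=42.9660, hold=41.4306 ⇒ V=42.9660 exercise | (k=7,j=3): S=106.3413, K−S=19.1287, hold=19.8332 ⇒ V=19.8332 continue | (k=7,j=4): S=137.0656, K−S=0.0000, hold=4.3540 ⇒ V=4.3540 continue | (k=7,j=5): S=176.6670, K−S=0.0000, hold=0.0000 ⇒ V=0.0000 continue | (k=7,j=6): S=227.7101, K−S=0.0000, hold=0.0000 ⇒ V=0.0000 continue | (k=7,j=7): S=293.5007, K−S=0.0000, hold=0.0000 ⇒ V=0.0000 continue  boundary S*=82.5040
step 6: (k=6,j=0): S=56.3812, K−S=69.0888, hold=67.5534 ⇒ V=69.0888 exercise | (k=6,j=1): S=72.6711, K−S=52.7989, hold=51.2635 ⇒ V=52.7989 exercise | (k=6,j=2): S=93.6674, K−S=31.8026, hold=30.6270 ⇒ V=31.8026 exercise | (k=6,j=3): S=120.7300, K−S=4.7400, hold=11.6857 ⇒ V=11.6857 continue | (k=6,j=4): S=155.6116, K−S=0.0000, hold=2.0773 ⇒ V=2.0773 continue | (k=6,j=5): S=200.5714, K−S=0.0000, hold=0.0000 ⇒ V=0.0000 continue | (k=6,j=6): S=258.5210, K−S=0.0000, hold=0.0000 ⇒ V=0.0000 continue  boundary S*=93.6674
step 5: (k=5,j=0): S=64.0100, K−S=61.4600, hold=59.9246 ⇒ V=61.4600 exercise | (k=5,j=1): S=82.5040, K−S=42.9660, hold=41.4306 ⇒ V=42.9660 exercise | (k=5,j=2): S=106.3413, K−S=19.1287, hold=21.1403 ⇒ V=21.1403 continue | (k=5,j=3): S=137.0656, K−S=0.0000, hold=6.6360 ⇒ V=6.6360 continue | (k=5,j=4): S=176.6670, K−S=0.0000, hold=0.9910 ⇒ V=0.9910 continue | (k=5,j=5): S=227.7101, K−S=0.0000, hold=0.0000 ⇒ V=0.0000 continue  boundary S*=82.5040
step 4: (k=4,j=0): S=72.6711, K−S=52.7989, hold=51.2635 ⇒ V=52.7989 exercise | (k=4,j=1): S=93.6674, K−S=31.8026, hold=31.2945 ⇒ V=31.8026 exercise | (k=4,j=2): S=120.7300, K−S=4.7400, hold=13.4747 ⇒ V=13.4747 continue | (k=4,j=3): S=155.6116, K−S=0.0000, hold=3.6721 ⇒ V=3.6721 continue | (k=4,j=4): S=200.5714, K−S=0.0000, hold=0.4728 ⇒ V=0.4728 continue  boundary S*=93.6674
step 3: (k=3,j=0): S=82.5040, K−S=42.9660, hold=41.4306 ⇒ V=42.9660 exercise | (k=3,j=1): S=106.3413, K−S=19.1287, hold=22.0539 ⇒ V=22.0539 continue | (k=3,j=2): S=137.0656, K−S=0.0000, hold=8.3039 ⇒ V=8.3039 continue | (k=3,j=3): S=176.6670, K−S=0.0000, hold=1.9934 ⇒ V=1.9934 continue  boundary S*=82.5040
step 2: (k=2,j=0): S=93.6674, K−S=31.8026, hold=31.7610 ⇒ V=31.8026 exercise | (k=2,j=1): S=120.7300, K−S=4.7400, hold=14.7623 ⇒ V=14.7623 continue | (k=2,j=2): S=155.6116, K−S=0.0000, hold=4.9797 ⇒ V=4.9797 continue  boundary S*=93.6674
step 1: (k=1,j=0): S=106.3413, K−S=19.1287, hold=22.7114 ⇒ V=22.7114 continue | (k=1,j=1): S=137.0656, K−S=0.0000, hold=9.5859 ⇒ V=9.5859 continue  boundary S*=-
step 0: (k=0,j=0): S=120.7300, K−S=4.7400, hold=15.7307 ⇒ V=15.7307 continue  boundary S*=-

price = 15.7307
boundary = - - 93.6674 82.5040 93.6674 82.5040 93.6674 82.5040 93.6674
tree:
15.7307
22.7114 9.5859
31.8026 14.7623 4.9797
42.9660 22.0539 8.3039 1.9934
52.7989 31.8026 13.4747 3.6721 0.4728
61.4600 42.9660 21.1403 6.6360 0.9910 0.0000
69.0888 52.7989 31.8026 11.6857 2.0773 0.0000 0.0000
75.8083 61.4600 42.9660 19.8332 4.3540 0.0000 0.0000 0.0000
81.7271 69.0888 52.7989 31.8026 9.1262 0.0000 0.0000 0.0000 0.0000
86.9404 75.8083 61.4600 42.9660 19.1287 0.0000 0.0000 0.0000 0.0000 0.0000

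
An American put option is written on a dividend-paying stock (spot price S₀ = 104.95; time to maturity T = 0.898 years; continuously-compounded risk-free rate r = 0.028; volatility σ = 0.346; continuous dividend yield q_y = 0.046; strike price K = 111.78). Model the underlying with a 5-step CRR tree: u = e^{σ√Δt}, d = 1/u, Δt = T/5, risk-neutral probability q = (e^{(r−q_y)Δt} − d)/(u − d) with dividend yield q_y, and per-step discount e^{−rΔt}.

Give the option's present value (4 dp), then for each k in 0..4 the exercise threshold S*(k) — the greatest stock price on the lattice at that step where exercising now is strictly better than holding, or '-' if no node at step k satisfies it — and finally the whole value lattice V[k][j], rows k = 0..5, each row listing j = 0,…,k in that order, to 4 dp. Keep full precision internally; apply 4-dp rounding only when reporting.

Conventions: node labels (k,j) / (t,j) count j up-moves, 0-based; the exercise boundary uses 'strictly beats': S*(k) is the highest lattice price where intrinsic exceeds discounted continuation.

Δt=0.17960, u=1.15793, d=0.86361, q=0.45244, disc=e^(-rΔt)=0.99498
k=5 terminal: V=max(K-S,0) → 61.3633 44.1814 21.1440 0.0000 0.0000 0.0000
k=4: j=0 S=58.3789 intr=53.4011 cont=53.3207 V=53.4011[EX]; j=1 S=78.2743 intr=33.5057 cont=33.5890 V=33.5890[hold]; j=2 S=104.9500 intr=6.8300 cont=11.5195 V=11.5195[hold]; j=3 S=140.7167 intr=0.0000 cont=0.0000 V=0.0000[hold]; j=4 S=188.6725 intr=0.0000 cont=0.0000 V=0.0000[hold]  S*(4)=58.3789
k=3: j=0 S=67.5986 intr=44.1814 cont=44.2143 V=44.2143[hold]; j=1 S=90.6360 intr=21.1440 cont=23.4854 V=23.4854[hold]; j=2 S=121.5245 intr=0.0000 cont=6.2760 V=6.2760[hold]; j=3 S=162.9398 intr=0.0000 cont=0.0000 V=0.0000[hold]  S*(3)=-
k=2: j=0 S=78.2743 intr=33.5057 cont=34.6610 V=34.6610[hold]; j=1 S=104.9500 intr=6.8300 cont=15.6204 V=15.6204[hold]; j=2 S=140.7167 intr=0.0000 cont=3.4192 V=3.4192[hold]  S*(2)=-
k=1: j=0 S=90.6360 intr=21.1440 cont=25.9156 V=25.9156[hold]; j=1 S=121.5245 intr=0.0000 cont=10.0494 V=10.0494[hold]  S*(1)=-
k=0: j=0 S=104.9500 intr=6.8300 cont=18.6431 V=18.6431[hold]  S*(0)=-

price = 18.6431
boundary = - - - - 58.3789
tree:
18.6431
25.9156 10.0494
34.6610 15.6204 3.4192
44.2143 23.4854 6.2760 0.0000
53.4011 33.5890 11.5195 0.0000 0.0000
61.3633 44.1814 21.1440 0.0000 0.0000 0.0000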